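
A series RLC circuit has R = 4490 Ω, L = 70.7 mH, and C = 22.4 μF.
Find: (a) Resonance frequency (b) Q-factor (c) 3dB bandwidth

Step 1 — Resonance: ω₀ = 1/√(LC) = 1/√(0.0707·2.24e-05) = 794.6 rad/s.
Step 2 — f₀ = ω₀/(2π) = 126.5 Hz.
Step 3 — Series Q: Q = ω₀L/R = 794.6·0.0707/4490 = 0.01251.
Step 4 — Bandwidth: Δω = ω₀/Q = 6.351e+04 rad/s; BW = Δω/(2π) = 1.011e+04 Hz.

(a) f₀ = 126.5 Hz  (b) Q = 0.01251  (c) BW = 1.011e+04 Hz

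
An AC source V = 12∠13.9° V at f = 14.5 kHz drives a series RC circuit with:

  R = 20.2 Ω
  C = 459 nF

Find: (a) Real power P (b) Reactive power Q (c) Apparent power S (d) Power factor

Step 1 — Angular frequency: ω = 2π·f = 2π·1.45e+04 = 9.111e+04 rad/s.
Step 2 — Component impedances:
  R: Z = R = 20.2 Ω
  C: Z = 1/(jωC) = -j/(ω·C) = 0 - j23.91 Ω
Step 3 — Series combination: Z_total = R + C = 20.2 - j23.91 Ω = 31.3∠-49.8° Ω.
Step 4 — Source phasor: V = 12∠13.9° V = 11.65 + j2.883 V.
Step 5 — Current: I = V / Z = 0.1698 + j0.3437 A = 0.3833∠63.7° A.
Step 6 — Complex power: S = V·I* = 2.969 - j3.514 VA.
Step 7 — Real power: P = Re(S) = 2.969 W.
Step 8 — Reactive power: Q = Im(S) = -3.514 VAR.
Step 9 — Apparent power: |S| = 4.6 VA.
Step 10 — Power factor: PF = P/|S| = 0.6453 (leading).

(a) P = 2.969 W  (b) Q = -3.514 VAR  (c) S = 4.6 VA  (d) PF = 0.6453 (leading)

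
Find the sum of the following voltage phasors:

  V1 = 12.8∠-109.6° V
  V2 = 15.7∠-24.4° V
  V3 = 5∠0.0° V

Step 1 — Convert each phasor to rectangular form:
  V1 = 12.8·(cos(-109.6°) + j·sin(-109.6°)) = -4.294 - j12.06 V
  V2 = 15.7·(cos(-24.4°) + j·sin(-24.4°)) = 14.3 - j6.486 V
  V3 = 5·(cos(0.0°) + j·sin(0.0°)) = 5 V
Step 2 — Sum components: V_total = 15 - j18.54 V.
Step 3 — Convert to polar: |V_total| = 23.85 V, ∠V_total = -51.0°.

V_total = 23.85∠-51.0° V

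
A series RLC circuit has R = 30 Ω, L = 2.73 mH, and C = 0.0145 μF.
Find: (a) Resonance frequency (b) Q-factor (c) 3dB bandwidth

Step 1 — Resonance condition Im(Z)=0 gives ω₀ = 1/√(LC).
Step 2 — ω₀ = 1/√(0.00273·1.45e-08) = 1.589e+05 rad/s.
Step 3 — f₀ = ω₀/(2π) = 2.53e+04 Hz.
Step 4 — Series Q: Q = ω₀L/R = 1.589e+05·0.00273/30 = 14.46.
Step 5 — 3dB bandwidth: Δω = ω₀/Q = 1.099e+04 rad/s; BW = Δω/(2π) = 1749 Hz.

(a) f₀ = 2.53e+04 Hz  (b) Q = 14.46  (c) BW = 1749 Hz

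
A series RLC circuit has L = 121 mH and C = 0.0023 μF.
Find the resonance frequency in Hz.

Step 1 — Resonance condition Im(Z)=0 gives ω₀ = 1/√(LC).
Step 2 — ω₀ = 1/√(0.121·2.3e-09) = 5.994e+04 rad/s.
Step 3 — f₀ = ω₀/(2π) = 9540 Hz.

f₀ = 9540 Hz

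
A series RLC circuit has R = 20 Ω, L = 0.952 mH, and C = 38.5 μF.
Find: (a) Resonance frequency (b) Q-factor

Step 1 — Resonance condition Im(Z)=0 gives ω₀ = 1/√(LC).
Step 2 — ω₀ = 1/√(0.000952·3.85e-05) = 5223 rad/s.
Step 3 — f₀ = ω₀/(2π) = 831.3 Hz.
Step 4 — Series Q: Q = ω₀L/R = 5223·0.000952/20 = 0.2486.

(a) f₀ = 831.3 Hz  (b) Q = 0.2486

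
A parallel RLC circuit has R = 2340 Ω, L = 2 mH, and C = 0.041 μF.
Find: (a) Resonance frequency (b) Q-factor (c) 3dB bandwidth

Step 1 — Resonance: ω₀ = 1/√(LC) = 1/√(0.002·4.1e-08) = 1.104e+05 rad/s.
Step 2 — f₀ = ω₀/(2π) = 1.758e+04 Hz.
Step 3 — Parallel Q: Q = R/(ω₀L) = 2340/(1.104e+05·0.002) = 10.59.
Step 4 — Bandwidth: Δω = ω₀/Q = 1.042e+04 rad/s; BW = Δω/(2π) = 1659 Hz.

(a) f₀ = 1.758e+04 Hz  (b) Q = 10.59  (c) BW = 1659 Hz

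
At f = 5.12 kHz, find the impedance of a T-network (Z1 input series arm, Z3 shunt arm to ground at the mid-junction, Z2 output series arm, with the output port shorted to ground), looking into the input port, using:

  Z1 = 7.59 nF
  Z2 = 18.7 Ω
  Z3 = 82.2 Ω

Step 1 — Angular frequency: ω = 2π·f = 2π·5120 = 3.217e+04 rad/s.
Step 2 — Component impedances:
  Z1: Z = 1/(jωC) = -j/(ω·C) = 0 - j4096 Ω
  Z2: Z = R = 18.7 Ω
  Z3: Z = R = 82.2 Ω
Step 3 — With the output port shorted to ground, the output series arm Z2 runs from the junction to ground; the shunt arm Z3 also runs from the junction to ground. They appear in parallel: Z3 || Z2 = 15.23 Ω.
Step 4 — Series with input arm Z1: Z_in = Z1 + (Z3 || Z2) = 15.23 - j4096 Ω = 4096∠-89.8° Ω.

Z = 15.23 - j4096 Ω = 4096∠-89.8° Ω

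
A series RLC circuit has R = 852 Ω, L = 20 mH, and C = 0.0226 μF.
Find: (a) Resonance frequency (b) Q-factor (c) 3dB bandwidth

Step 1 — Resonance: ω₀ = 1/√(LC) = 1/√(0.02·2.26e-08) = 4.704e+04 rad/s.
Step 2 — f₀ = ω₀/(2π) = 7486 Hz.
Step 3 — Series Q: Q = ω₀L/R = 4.704e+04·0.02/852 = 1.104.
Step 4 — Bandwidth: Δω = ω₀/Q = 4.26e+04 rad/s; BW = Δω/(2π) = 6780 Hz.

(a) f₀ = 7486 Hz  (b) Q = 1.104  (c) BW = 6780 Hz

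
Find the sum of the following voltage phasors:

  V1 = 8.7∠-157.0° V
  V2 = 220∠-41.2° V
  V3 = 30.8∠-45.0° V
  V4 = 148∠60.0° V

Step 1 — Convert each phasor to rectangular form:
  V1 = 8.7·(cos(-157.0°) + j·sin(-157.0°)) = -8.008 - j3.399 V
  V2 = 220·(cos(-41.2°) + j·sin(-41.2°)) = 165.5 - j144.9 V
  V3 = 30.8·(cos(-45.0°) + j·sin(-45.0°)) = 21.78 - j21.78 V
  V4 = 148·(cos(60.0°) + j·sin(60.0°)) = 74 + j128.2 V
Step 2 — Sum components: V_total = 253.3 - j41.92 V.
Step 3 — Convert to polar: |V_total| = 256.7 V, ∠V_total = -9.4°.

V_total = 256.7∠-9.4° V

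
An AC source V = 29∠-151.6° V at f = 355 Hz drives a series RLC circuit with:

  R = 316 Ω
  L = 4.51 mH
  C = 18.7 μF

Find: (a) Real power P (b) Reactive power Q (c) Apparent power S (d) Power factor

Step 1 — Angular frequency: ω = 2π·f = 2π·355 = 2231 rad/s.
Step 2 — Component impedances:
  R: Z = R = 316 Ω
  L: Z = jωL = j·2231·0.00451 = 0 + j10.06 Ω
  C: Z = 1/(jωC) = -j/(ω·C) = 0 - j23.97 Ω
Step 3 — Series combination: Z_total = R + L + C = 316 - j13.91 Ω = 316.3∠-2.5° Ω.
Step 4 — Source phasor: V = 29∠-151.6° V = -25.51 - j13.79 V.
Step 5 — Current: I = V / Z = -0.07865 - j0.04711 A = 0.09168∠-149.1° A.
Step 6 — Complex power: S = V·I* = 2.656 - j0.117 VA.
Step 7 — Real power: P = Re(S) = 2.656 W.
Step 8 — Reactive power: Q = Im(S) = -0.117 VAR.
Step 9 — Apparent power: |S| = 2.659 VA.
Step 10 — Power factor: PF = P/|S| = 0.999 (leading).

(a) P = 2.656 W  (b) Q = -0.117 VAR  (c) S = 2.659 VA  (d) PF = 0.999 (leading)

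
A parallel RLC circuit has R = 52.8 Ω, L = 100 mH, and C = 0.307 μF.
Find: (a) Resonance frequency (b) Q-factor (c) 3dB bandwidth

Step 1 — Resonance: ω₀ = 1/√(LC) = 1/√(0.1·3.07e-07) = 5707 rad/s.
Step 2 — f₀ = ω₀/(2π) = 908.3 Hz.
Step 3 — Parallel Q: Q = R/(ω₀L) = 52.8/(5707·0.1) = 0.09251.
Step 4 — Bandwidth: Δω = ω₀/Q = 6.169e+04 rad/s; BW = Δω/(2π) = 9819 Hz.

(a) f₀ = 908.3 Hz  (b) Q = 0.09251  (c) BW = 9819 Hz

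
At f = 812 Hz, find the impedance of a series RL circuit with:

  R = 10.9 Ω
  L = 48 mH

Step 1 — Angular frequency: ω = 2π·f = 2π·812 = 5102 rad/s.
Step 2 — Component impedances:
  R: Z = R = 10.9 Ω
  L: Z = jωL = j·5102·0.048 = 0 + j244.9 Ω
Step 3 — Series combination: Z_total = R + L = 10.9 + j244.9 Ω = 245.1∠87.5° Ω.

Z = 10.9 + j244.9 Ω = 245.1∠87.5° Ω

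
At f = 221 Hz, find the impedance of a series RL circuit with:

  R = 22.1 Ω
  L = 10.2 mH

Step 1 — Angular frequency: ω = 2π·f = 2π·221 = 1389 rad/s.
Step 2 — Component impedances:
  R: Z = R = 22.1 Ω
  L: Z = jωL = j·1389·0.0102 = 0 + j14.16 Ω
Step 3 — Series combination: Z_total = R + L = 22.1 + j14.16 Ω = 26.25∠32.7° Ω.

Z = 22.1 + j14.16 Ω = 26.25∠32.7° Ω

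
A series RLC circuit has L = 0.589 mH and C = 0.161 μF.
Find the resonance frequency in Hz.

Step 1 — Resonance condition Im(Z)=0 gives ω₀ = 1/√(LC).
Step 2 — ω₀ = 1/√(0.000589·1.61e-07) = 1.027e+05 rad/s.
Step 3 — f₀ = ω₀/(2π) = 1.634e+04 Hz.

f₀ = 1.634e+04 Hz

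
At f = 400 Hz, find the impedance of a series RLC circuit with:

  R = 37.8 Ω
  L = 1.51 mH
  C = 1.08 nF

Step 1 — Angular frequency: ω = 2π·f = 2π·400 = 2513 rad/s.
Step 2 — Component impedances:
  R: Z = R = 37.8 Ω
  L: Z = jωL = j·2513·0.00151 = 0 + j3.795 Ω
  C: Z = 1/(jωC) = -j/(ω·C) = 0 - j3.684e+05 Ω
Step 3 — Series combination: Z_total = R + L + C = 37.8 - j3.684e+05 Ω = 3.684e+05∠-90.0° Ω.

Z = 37.8 - j3.684e+05 Ω = 3.684e+05∠-90.0° Ω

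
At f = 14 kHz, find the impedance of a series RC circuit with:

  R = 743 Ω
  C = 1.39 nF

Step 1 — Angular frequency: ω = 2π·f = 2π·1.4e+04 = 8.796e+04 rad/s.
Step 2 — Component impedances:
  R: Z = R = 743 Ω
  C: Z = 1/(jωC) = -j/(ω·C) = 0 - j8179 Ω
Step 3 — Series combination: Z_total = R + C = 743 - j8179 Ω = 8212∠-84.8° Ω.

Z = 743 - j8179 Ω = 8212∠-84.8° Ω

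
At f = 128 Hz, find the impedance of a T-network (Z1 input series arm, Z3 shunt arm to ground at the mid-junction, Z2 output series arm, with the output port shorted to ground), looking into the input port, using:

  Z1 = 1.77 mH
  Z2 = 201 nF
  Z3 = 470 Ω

Step 1 — Angular frequency: ω = 2π·f = 2π·128 = 804.2 rad/s.
Step 2 — Component impedances:
  Z1: Z = jωL = j·804.2·0.00177 = 0 + j1.424 Ω
  Z2: Z = 1/(jωC) = -j/(ω·C) = 0 - j6186 Ω
  Z3: Z = R = 470 Ω
Step 3 — With the output port shorted to ground, the output series arm Z2 runs from the junction to ground; the shunt arm Z3 also runs from the junction to ground. They appear in parallel: Z3 || Z2 = 467.3 - j35.5 Ω.
Step 4 — Series with input arm Z1: Z_in = Z1 + (Z3 || Z2) = 467.3 - j34.08 Ω = 468.5∠-4.2° Ω.

Z = 467.3 - j34.08 Ω = 468.5∠-4.2° Ω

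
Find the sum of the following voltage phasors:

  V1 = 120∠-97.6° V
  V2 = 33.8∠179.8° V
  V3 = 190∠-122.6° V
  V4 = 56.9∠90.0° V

Step 1 — Convert each phasor to rectangular form:
  V1 = 120·(cos(-97.6°) + j·sin(-97.6°)) = -15.87 - j118.9 V
  V2 = 33.8·(cos(179.8°) + j·sin(179.8°)) = -33.8 + j0.118 V
  V3 = 190·(cos(-122.6°) + j·sin(-122.6°)) = -102.4 - j160.1 V
  V4 = 56.9·(cos(90.0°) + j·sin(90.0°)) = 0 + j56.9 V
Step 2 — Sum components: V_total = -152 - j222 V.
Step 3 — Convert to polar: |V_total| = 269.1 V, ∠V_total = -124.4°.

V_total = 269.1∠-124.4° V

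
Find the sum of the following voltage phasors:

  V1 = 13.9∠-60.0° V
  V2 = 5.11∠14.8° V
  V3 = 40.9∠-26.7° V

Step 1 — Convert each phasor to rectangular form:
  V1 = 13.9·(cos(-60.0°) + j·sin(-60.0°)) = 6.95 - j12.04 V
  V2 = 5.11·(cos(14.8°) + j·sin(14.8°)) = 4.94 + j1.305 V
  V3 = 40.9·(cos(-26.7°) + j·sin(-26.7°)) = 36.54 - j18.38 V
Step 2 — Sum components: V_total = 48.43 - j29.11 V.
Step 3 — Convert to polar: |V_total| = 56.5 V, ∠V_total = -31.0°.

V_total = 56.5∠-31.0° V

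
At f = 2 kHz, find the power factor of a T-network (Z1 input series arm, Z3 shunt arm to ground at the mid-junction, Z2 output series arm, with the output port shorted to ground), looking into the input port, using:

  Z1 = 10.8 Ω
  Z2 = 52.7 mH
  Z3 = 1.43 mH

Step 1 — Angular frequency: ω = 2π·f = 2π·2000 = 1.257e+04 rad/s.
Step 2 — Component impedances:
  Z1: Z = R = 10.8 Ω
  Z2: Z = jωL = j·1.257e+04·0.0527 = 0 + j662.2 Ω
  Z3: Z = jωL = j·1.257e+04·0.00143 = 0 + j17.97 Ω
Step 3 — With the output port shorted to ground, the output series arm Z2 runs from the junction to ground; the shunt arm Z3 also runs from the junction to ground. They appear in parallel: Z3 || Z2 = 0 + j17.5 Ω.
Step 4 — Series with input arm Z1: Z_in = Z1 + (Z3 || Z2) = 10.8 + j17.5 Ω = 20.56∠58.3° Ω.
Step 5 — Power factor: PF = cos(φ) = Re(Z)/|Z| = 10.8/20.56 = 0.5253.
Step 6 — Type: Im(Z) = 17.5 ⇒ lagging (phase φ = 58.3°).

PF = 0.5253 (lagging, φ = 58.3°)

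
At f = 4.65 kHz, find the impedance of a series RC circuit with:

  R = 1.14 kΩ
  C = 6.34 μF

Step 1 — Angular frequency: ω = 2π·f = 2π·4650 = 2.922e+04 rad/s.
Step 2 — Component impedances:
  R: Z = R = 1140 Ω
  C: Z = 1/(jωC) = -j/(ω·C) = 0 - j5.399 Ω
Step 3 — Series combination: Z_total = R + C = 1140 - j5.399 Ω = 1140∠-0.3° Ω.

Z = 1140 - j5.399 Ω = 1140∠-0.3° Ω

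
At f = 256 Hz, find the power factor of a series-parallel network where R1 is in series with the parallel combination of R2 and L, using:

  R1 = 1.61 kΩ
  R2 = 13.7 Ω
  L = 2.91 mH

Step 1 — Angular frequency: ω = 2π·f = 2π·256 = 1608 rad/s.
Step 2 — Component impedances:
  R1: Z = R = 1610 Ω
  R2: Z = R = 13.7 Ω
  L: Z = jωL = j·1608·0.00291 = 0 + j4.681 Ω
Step 3 — Parallel branch: R2 || L = 1/(1/R2 + 1/L) = 1.432 + j4.191 Ω.
Step 4 — Series with R1: Z_total = R1 + (R2 || L) = 1611 + j4.191 Ω = 1611∠0.1° Ω.
Step 5 — Power factor: PF = cos(φ) = Re(Z)/|Z| = 1611/1611 = 1.
Step 6 — Type: Im(Z) = 4.191 ⇒ lagging (phase φ = 0.1°).

PF = 1 (lagging, φ = 0.1°)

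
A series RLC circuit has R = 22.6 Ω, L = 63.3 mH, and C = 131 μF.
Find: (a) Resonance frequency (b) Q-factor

Step 1 — Resonance condition Im(Z)=0 gives ω₀ = 1/√(LC).
Step 2 — ω₀ = 1/√(0.0633·0.000131) = 347.3 rad/s.
Step 3 — f₀ = ω₀/(2π) = 55.27 Hz.
Step 4 — Series Q: Q = ω₀L/R = 347.3·0.0633/22.6 = 0.9727.

(a) f₀ = 55.27 Hz  (b) Q = 0.9727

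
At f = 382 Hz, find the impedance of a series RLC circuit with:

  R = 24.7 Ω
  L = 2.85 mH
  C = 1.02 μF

Step 1 — Angular frequency: ω = 2π·f = 2π·382 = 2400 rad/s.
Step 2 — Component impedances:
  R: Z = R = 24.7 Ω
  L: Z = jωL = j·2400·0.00285 = 0 + j6.841 Ω
  C: Z = 1/(jωC) = -j/(ω·C) = 0 - j408.5 Ω
Step 3 — Series combination: Z_total = R + L + C = 24.7 - j401.6 Ω = 402.4∠-86.5° Ω.

Z = 24.7 - j401.6 Ω = 402.4∠-86.5° Ω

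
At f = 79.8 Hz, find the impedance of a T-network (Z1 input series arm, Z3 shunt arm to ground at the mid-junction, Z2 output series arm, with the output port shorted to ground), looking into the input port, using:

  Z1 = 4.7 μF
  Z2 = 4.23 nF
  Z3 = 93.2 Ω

Step 1 — Angular frequency: ω = 2π·f = 2π·79.8 = 501.4 rad/s.
Step 2 — Component impedances:
  Z1: Z = 1/(jωC) = -j/(ω·C) = 0 - j424.3 Ω
  Z2: Z = 1/(jωC) = -j/(ω·C) = 0 - j4.715e+05 Ω
  Z3: Z = R = 93.2 Ω
Step 3 — With the output port shorted to ground, the output series arm Z2 runs from the junction to ground; the shunt arm Z3 also runs from the junction to ground. They appear in parallel: Z3 || Z2 = 93.2 - j0.01842 Ω.
Step 4 — Series with input arm Z1: Z_in = Z1 + (Z3 || Z2) = 93.2 - j424.4 Ω = 434.5∠-77.6° Ω.

Z = 93.2 - j424.4 Ω = 434.5∠-77.6° Ω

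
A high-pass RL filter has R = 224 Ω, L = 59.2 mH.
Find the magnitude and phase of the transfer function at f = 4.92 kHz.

Step 1 — Angular frequency: ω = 2π·4920 = 3.091e+04 rad/s.
Step 2 — Transfer function: H(jω) = jωL/(R + jωL).
Step 3 — Numerator jωL = j·1830; denominator R + jωL = 224 + j1830.
Step 4 — H = 0.9852 + j0.1206.
Step 5 — Magnitude: |H| = 0.9926 (-0.1 dB); phase: φ = 7.0°.

|H| = 0.9926 (-0.1 dB), φ = 7.0°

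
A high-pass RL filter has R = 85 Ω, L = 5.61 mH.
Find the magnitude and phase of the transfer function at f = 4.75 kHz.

Step 1 — Angular frequency: ω = 2π·4750 = 2.985e+04 rad/s.
Step 2 — Transfer function: H(jω) = jωL/(R + jωL).
Step 3 — Numerator jωL = j·167.4; denominator R + jωL = 85 + j167.4.
Step 4 — H = 0.7951 + j0.4036.
Step 5 — Magnitude: |H| = 0.8917 (-1.0 dB); phase: φ = 26.9°.

|H| = 0.8917 (-1.0 dB), φ = 26.9°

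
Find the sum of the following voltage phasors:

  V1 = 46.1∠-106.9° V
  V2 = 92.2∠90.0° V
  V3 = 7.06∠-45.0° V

Step 1 — Convert each phasor to rectangular form:
  V1 = 46.1·(cos(-106.9°) + j·sin(-106.9°)) = -13.4 - j44.11 V
  V2 = 92.2·(cos(90.0°) + j·sin(90.0°)) = 0 + j92.2 V
  V3 = 7.06·(cos(-45.0°) + j·sin(-45.0°)) = 4.992 - j4.992 V
Step 2 — Sum components: V_total = -8.409 + j43.1 V.
Step 3 — Convert to polar: |V_total| = 43.91 V, ∠V_total = 101.0°.

V_total = 43.91∠101.0° V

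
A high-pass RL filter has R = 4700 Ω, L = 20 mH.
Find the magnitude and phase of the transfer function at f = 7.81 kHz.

Step 1 — Angular frequency: ω = 2π·7810 = 4.907e+04 rad/s.
Step 2 — Transfer function: H(jω) = jωL/(R + jωL).
Step 3 — Numerator jωL = j·981.4; denominator R + jωL = 4700 + j981.4.
Step 4 — H = 0.04178 + j0.2001.
Step 5 — Magnitude: |H| = 0.2044 (-13.8 dB); phase: φ = 78.2°.

|H| = 0.2044 (-13.8 dB), φ = 78.2°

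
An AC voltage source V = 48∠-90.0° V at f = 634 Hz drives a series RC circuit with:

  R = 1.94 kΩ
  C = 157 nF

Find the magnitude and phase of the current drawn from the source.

Step 1 — Angular frequency: ω = 2π·f = 2π·634 = 3984 rad/s.
Step 2 — Component impedances:
  R: Z = R = 1940 Ω
  C: Z = 1/(jωC) = -j/(ω·C) = 0 - j1599 Ω
Step 3 — Series combination: Z_total = R + C = 1940 - j1599 Ω = 2514∠-39.5° Ω.
Step 4 — Source phasor: V = 48∠-90.0° V = 0 - j48 V.
Step 5 — Ohm's law: I = V / Z_total = (0 - j48) / (1940 - j1599) = 0.01214 - j0.01473 A.
Step 6 — Convert to polar: |I| = 0.01909 A, ∠I = -50.5°.

I = 0.01909∠-50.5° A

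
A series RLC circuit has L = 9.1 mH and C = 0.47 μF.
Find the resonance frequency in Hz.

Step 1 — Resonance condition Im(Z)=0 gives ω₀ = 1/√(LC).
Step 2 — ω₀ = 1/√(0.0091·4.7e-07) = 1.529e+04 rad/s.
Step 3 — f₀ = ω₀/(2π) = 2434 Hz.

f₀ = 2434 Hz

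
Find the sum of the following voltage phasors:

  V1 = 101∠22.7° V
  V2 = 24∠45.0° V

Step 1 — Convert each phasor to rectangular form:
  V1 = 101·(cos(22.7°) + j·sin(22.7°)) = 93.18 + j38.98 V
  V2 = 24·(cos(45.0°) + j·sin(45.0°)) = 16.97 + j16.97 V
Step 2 — Sum components: V_total = 110.1 + j55.95 V.
Step 3 — Convert to polar: |V_total| = 123.5 V, ∠V_total = 26.9°.

V_total = 123.5∠26.9° V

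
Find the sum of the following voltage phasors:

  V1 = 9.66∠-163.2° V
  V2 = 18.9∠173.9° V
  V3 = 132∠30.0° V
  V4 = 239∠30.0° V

Step 1 — Convert each phasor to rectangular form:
  V1 = 9.66·(cos(-163.2°) + j·sin(-163.2°)) = -9.248 - j2.792 V
  V2 = 18.9·(cos(173.9°) + j·sin(173.9°)) = -18.79 + j2.008 V
  V3 = 132·(cos(30.0°) + j·sin(30.0°)) = 114.3 + j66 V
  V4 = 239·(cos(30.0°) + j·sin(30.0°)) = 207 + j119.5 V
Step 2 — Sum components: V_total = 293.3 + j184.7 V.
Step 3 — Convert to polar: |V_total| = 346.6 V, ∠V_total = 32.2°.

V_total = 346.6∠32.2° V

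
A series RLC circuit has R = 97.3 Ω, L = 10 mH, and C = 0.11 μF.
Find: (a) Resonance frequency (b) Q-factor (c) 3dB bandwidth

Step 1 — Resonance condition Im(Z)=0 gives ω₀ = 1/√(LC).
Step 2 — ω₀ = 1/√(0.01·1.1e-07) = 3.015e+04 rad/s.
Step 3 — f₀ = ω₀/(2π) = 4799 Hz.
Step 4 — Series Q: Q = ω₀L/R = 3.015e+04·0.01/97.3 = 3.099.
Step 5 — 3dB bandwidth: Δω = ω₀/Q = 9730 rad/s; BW = Δω/(2π) = 1549 Hz.

(a) f₀ = 4799 Hz  (b) Q = 3.099  (c) BW = 1549 Hz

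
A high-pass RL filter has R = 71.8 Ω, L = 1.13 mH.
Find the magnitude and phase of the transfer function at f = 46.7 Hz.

Step 1 — Angular frequency: ω = 2π·46.7 = 293.4 rad/s.
Step 2 — Transfer function: H(jω) = jωL/(R + jωL).
Step 3 — Numerator jωL = j·0.3316; denominator R + jωL = 71.8 + j0.3316.
Step 4 — H = 2.133e-05 + j0.004618.
Step 5 — Magnitude: |H| = 0.004618 (-46.7 dB); phase: φ = 89.7°.

|H| = 0.004618 (-46.7 dB), φ = 89.7°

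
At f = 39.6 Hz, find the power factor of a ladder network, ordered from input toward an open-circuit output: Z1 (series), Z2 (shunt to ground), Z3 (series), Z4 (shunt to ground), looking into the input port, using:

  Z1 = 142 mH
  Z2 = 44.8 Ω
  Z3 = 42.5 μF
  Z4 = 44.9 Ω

Step 1 — Angular frequency: ω = 2π·f = 2π·39.6 = 248.8 rad/s.
Step 2 — Component impedances:
  Z1: Z = jωL = j·248.8·0.142 = 0 + j35.33 Ω
  Z2: Z = R = 44.8 Ω
  Z3: Z = 1/(jωC) = -j/(ω·C) = 0 - j94.57 Ω
  Z4: Z = R = 44.9 Ω
Step 3 — Ladder network (open output): work backward from the far end, alternating series and parallel combinations. Z_in = 34.2 + j24.16 Ω = 41.88∠35.2° Ω.
Step 4 — Power factor: PF = cos(φ) = Re(Z)/|Z| = 34.203/41.875 = 0.8168.
Step 5 — Type: Im(Z) = 24.16 ⇒ lagging (phase φ = 35.2°).

PF = 0.8168 (lagging, φ = 35.2°)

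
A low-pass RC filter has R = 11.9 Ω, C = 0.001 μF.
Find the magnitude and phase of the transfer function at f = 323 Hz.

Step 1 — Angular frequency: ω = 2π·323 = 2029 rad/s.
Step 2 — Transfer function: H(jω) = 1/(1 + jωRC).
Step 3 — Denominator: 1 + jωRC = 1 + j·2029·11.9·1e-09 = 1 + j2.415e-05.
Step 4 — H = 1 - j2.415e-05.
Step 5 — Magnitude: |H| = 1 (-0.0 dB); phase: φ = -0.0°.

|H| = 1 (-0.0 dB), φ = -0.0°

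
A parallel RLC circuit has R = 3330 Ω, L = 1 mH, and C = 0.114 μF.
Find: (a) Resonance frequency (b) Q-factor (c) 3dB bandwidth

Step 1 — Resonance: ω₀ = 1/√(LC) = 1/√(0.001·1.14e-07) = 9.366e+04 rad/s.
Step 2 — f₀ = ω₀/(2π) = 1.491e+04 Hz.
Step 3 — Parallel Q: Q = R/(ω₀L) = 3330/(9.366e+04·0.001) = 35.55.
Step 4 — Bandwidth: Δω = ω₀/Q = 2634 rad/s; BW = Δω/(2π) = 419.2 Hz.

(a) f₀ = 1.491e+04 Hz  (b) Q = 35.55  (c) BW = 419.2 Hz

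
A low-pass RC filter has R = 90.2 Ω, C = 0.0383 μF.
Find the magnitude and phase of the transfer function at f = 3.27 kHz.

Step 1 — Angular frequency: ω = 2π·3270 = 2.055e+04 rad/s.
Step 2 — Transfer function: H(jω) = 1/(1 + jωRC).
Step 3 — Denominator: 1 + jωRC = 1 + j·2.055e+04·90.2·3.83e-08 = 1 + j0.07098.
Step 4 — H = 0.995 - j0.07062.
Step 5 — Magnitude: |H| = 0.9975 (-0.0 dB); phase: φ = -4.1°.

|H| = 0.9975 (-0.0 dB), φ = -4.1°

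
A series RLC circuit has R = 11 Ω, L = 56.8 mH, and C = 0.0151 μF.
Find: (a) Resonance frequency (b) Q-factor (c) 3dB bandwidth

Step 1 — Resonance condition Im(Z)=0 gives ω₀ = 1/√(LC).
Step 2 — ω₀ = 1/√(0.0568·1.51e-08) = 3.415e+04 rad/s.
Step 3 — f₀ = ω₀/(2π) = 5434 Hz.
Step 4 — Series Q: Q = ω₀L/R = 3.415e+04·0.0568/11 = 176.3.
Step 5 — 3dB bandwidth: Δω = ω₀/Q = 193.7 rad/s; BW = Δω/(2π) = 30.82 Hz.

(a) f₀ = 5434 Hz  (b) Q = 176.3  (c) BW = 30.82 Hz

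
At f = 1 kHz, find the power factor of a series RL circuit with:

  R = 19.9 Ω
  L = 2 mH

Step 1 — Angular frequency: ω = 2π·f = 2π·1000 = 6283 rad/s.
Step 2 — Component impedances:
  R: Z = R = 19.9 Ω
  L: Z = jωL = j·6283·0.002 = 0 + j12.57 Ω
Step 3 — Series combination: Z_total = R + L = 19.9 + j12.57 Ω = 23.54∠32.3° Ω.
Step 4 — Power factor: PF = cos(φ) = Re(Z)/|Z| = 19.9/23.536 = 0.8455.
Step 5 — Type: Im(Z) = 12.57 ⇒ lagging (phase φ = 32.3°).

PF = 0.8455 (lagging, φ = 32.3°)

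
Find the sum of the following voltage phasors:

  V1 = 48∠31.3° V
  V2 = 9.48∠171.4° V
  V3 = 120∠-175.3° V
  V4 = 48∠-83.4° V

Step 1 — Convert each phasor to rectangular form:
  V1 = 48·(cos(31.3°) + j·sin(31.3°)) = 41.01 + j24.94 V
  V2 = 9.48·(cos(171.4°) + j·sin(171.4°)) = -9.373 + j1.418 V
  V3 = 120·(cos(-175.3°) + j·sin(-175.3°)) = -119.6 - j9.833 V
  V4 = 48·(cos(-83.4°) + j·sin(-83.4°)) = 5.517 - j47.68 V
Step 2 — Sum components: V_total = -82.44 - j31.16 V.
Step 3 — Convert to polar: |V_total| = 88.13 V, ∠V_total = -159.3°.

V_total = 88.13∠-159.3° V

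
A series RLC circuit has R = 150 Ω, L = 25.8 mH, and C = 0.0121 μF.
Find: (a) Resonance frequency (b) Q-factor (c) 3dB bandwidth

Step 1 — Resonance: ω₀ = 1/√(LC) = 1/√(0.0258·1.21e-08) = 5.66e+04 rad/s.
Step 2 — f₀ = ω₀/(2π) = 9008 Hz.
Step 3 — Series Q: Q = ω₀L/R = 5.66e+04·0.0258/150 = 9.735.
Step 4 — Bandwidth: Δω = ω₀/Q = 5814 rad/s; BW = Δω/(2π) = 925.3 Hz.

(a) f₀ = 9008 Hz  (b) Q = 9.735  (c) BW = 925.3 Hz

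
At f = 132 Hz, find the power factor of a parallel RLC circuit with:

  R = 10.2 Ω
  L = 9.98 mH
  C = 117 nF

Step 1 — Angular frequency: ω = 2π·f = 2π·132 = 829.4 rad/s.
Step 2 — Component impedances:
  R: Z = R = 10.2 Ω
  L: Z = jωL = j·829.4·0.00998 = 0 + j8.277 Ω
  C: Z = 1/(jωC) = -j/(ω·C) = 0 - j1.031e+04 Ω
Step 3 — Parallel combination: 1/Z_total = 1/R + 1/L + 1/C; Z_total = 4.054 + j4.992 Ω = 6.43∠50.9° Ω.
Step 4 — Power factor: PF = cos(φ) = Re(Z)/|Z| = 4.0539/6.4303 = 0.6304.
Step 5 — Type: Im(Z) = 4.992 ⇒ lagging (phase φ = 50.9°).

PF = 0.6304 (lagging, φ = 50.9°)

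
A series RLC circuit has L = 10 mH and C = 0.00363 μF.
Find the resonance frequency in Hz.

Step 1 — Resonance condition Im(Z)=0 gives ω₀ = 1/√(LC).
Step 2 — ω₀ = 1/√(0.01·3.63e-09) = 1.66e+05 rad/s.
Step 3 — f₀ = ω₀/(2π) = 2.642e+04 Hz.

f₀ = 2.642e+04 Hz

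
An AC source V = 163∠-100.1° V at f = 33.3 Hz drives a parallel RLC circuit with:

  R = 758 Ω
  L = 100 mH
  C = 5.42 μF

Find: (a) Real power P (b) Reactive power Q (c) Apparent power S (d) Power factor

Step 1 — Angular frequency: ω = 2π·f = 2π·33.3 = 209.2 rad/s.
Step 2 — Component impedances:
  R: Z = R = 758 Ω
  L: Z = jωL = j·209.2·0.1 = 0 + j20.92 Ω
  C: Z = 1/(jωC) = -j/(ω·C) = 0 - j881.8 Ω
Step 3 — Parallel combination: 1/Z_total = 1/R + 1/L + 1/C; Z_total = 0.6055 + j21.41 Ω = 21.42∠88.4° Ω.
Step 4 — Source phasor: V = 163∠-100.1° V = -28.58 - j160.5 V.
Step 5 — Current: I = V / Z = -7.525 + j1.122 A = 7.609∠171.5° A.
Step 6 — Complex power: S = V·I* = 35.05 + j1240 VA.
Step 7 — Real power: P = Re(S) = 35.05 W.
Step 8 — Reactive power: Q = Im(S) = 1240 VAR.
Step 9 — Apparent power: |S| = 1240 VA.
Step 10 — Power factor: PF = P/|S| = 0.02826 (lagging).

(a) P = 35.05 W  (b) Q = 1240 VAR  (c) S = 1240 VA  (d) PF = 0.02826 (lagging)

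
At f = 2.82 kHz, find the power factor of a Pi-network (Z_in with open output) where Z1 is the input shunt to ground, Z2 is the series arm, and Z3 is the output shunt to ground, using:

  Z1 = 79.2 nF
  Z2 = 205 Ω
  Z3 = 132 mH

Step 1 — Angular frequency: ω = 2π·f = 2π·2820 = 1.772e+04 rad/s.
Step 2 — Component impedances:
  Z1: Z = 1/(jωC) = -j/(ω·C) = 0 - j712.6 Ω
  Z2: Z = R = 205 Ω
  Z3: Z = jωL = j·1.772e+04·0.132 = 0 + j2339 Ω
Step 3 — With open output, the series arm Z2 and the output shunt Z3 appear in series to ground: Z2 + Z3 = 205 + j2339 Ω.
Step 4 — Parallel with input shunt Z1: Z_in = Z1 || (Z2 + Z3) = 38.75 - j1020 Ω = 1021∠-87.8° Ω.
Step 5 — Power factor: PF = cos(φ) = Re(Z)/|Z| = 38.746/1020.7 = 0.03796.
Step 6 — Type: Im(Z) = -1020 ⇒ leading (phase φ = -87.8°).

PF = 0.03796 (leading, φ = -87.8°)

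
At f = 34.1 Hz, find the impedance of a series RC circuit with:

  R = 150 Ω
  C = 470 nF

Step 1 — Angular frequency: ω = 2π·f = 2π·34.1 = 214.3 rad/s.
Step 2 — Component impedances:
  R: Z = R = 150 Ω
  C: Z = 1/(jωC) = -j/(ω·C) = 0 - j9930 Ω
Step 3 — Series combination: Z_total = R + C = 150 - j9930 Ω = 9932∠-89.1° Ω.

Z = 150 - j9930 Ω = 9932∠-89.1° Ω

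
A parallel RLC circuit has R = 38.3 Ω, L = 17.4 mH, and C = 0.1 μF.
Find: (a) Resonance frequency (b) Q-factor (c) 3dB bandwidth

Step 1 — Resonance: ω₀ = 1/√(LC) = 1/√(0.0174·1e-07) = 2.397e+04 rad/s.
Step 2 — f₀ = ω₀/(2π) = 3815 Hz.
Step 3 — Parallel Q: Q = R/(ω₀L) = 38.3/(2.397e+04·0.0174) = 0.09182.
Step 4 — Bandwidth: Δω = ω₀/Q = 2.611e+05 rad/s; BW = Δω/(2π) = 4.155e+04 Hz.

(a) f₀ = 3815 Hz  (b) Q = 0.09182  (c) BW = 4.155e+04 Hz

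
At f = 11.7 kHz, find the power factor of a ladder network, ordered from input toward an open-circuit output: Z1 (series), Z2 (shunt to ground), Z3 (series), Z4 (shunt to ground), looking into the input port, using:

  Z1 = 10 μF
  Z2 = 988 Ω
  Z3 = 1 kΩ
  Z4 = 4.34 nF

Step 1 — Angular frequency: ω = 2π·f = 2π·1.17e+04 = 7.351e+04 rad/s.
Step 2 — Component impedances:
  Z1: Z = 1/(jωC) = -j/(ω·C) = 0 - j1.36 Ω
  Z2: Z = R = 988 Ω
  Z3: Z = R = 1000 Ω
  Z4: Z = 1/(jωC) = -j/(ω·C) = 0 - j3134 Ω
Step 3 — Ladder network (open output): work backward from the far end, alternating series and parallel combinations. Z_in = 847.1 - j223.5 Ω = 876.1∠-14.8° Ω.
Step 4 — Power factor: PF = cos(φ) = Re(Z)/|Z| = 847.1/876.1 = 0.9669.
Step 5 — Type: Im(Z) = -223.5 ⇒ leading (phase φ = -14.8°).

PF = 0.9669 (leading, φ = -14.8°)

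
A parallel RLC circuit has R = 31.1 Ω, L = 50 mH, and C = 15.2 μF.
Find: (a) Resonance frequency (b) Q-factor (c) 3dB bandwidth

Step 1 — Resonance: ω₀ = 1/√(LC) = 1/√(0.05·1.52e-05) = 1147 rad/s.
Step 2 — f₀ = ω₀/(2π) = 182.6 Hz.
Step 3 — Parallel Q: Q = R/(ω₀L) = 31.1/(1147·0.05) = 0.5422.
Step 4 — Bandwidth: Δω = ω₀/Q = 2115 rad/s; BW = Δω/(2π) = 336.7 Hz.

(a) f₀ = 182.6 Hz  (b) Q = 0.5422  (c) BW = 336.7 Hz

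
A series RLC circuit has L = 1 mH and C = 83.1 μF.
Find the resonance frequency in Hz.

Step 1 — Resonance condition Im(Z)=0 gives ω₀ = 1/√(LC).
Step 2 — ω₀ = 1/√(0.001·8.31e-05) = 3469 rad/s.
Step 3 — f₀ = ω₀/(2π) = 552.1 Hz.

f₀ = 552.1 Hz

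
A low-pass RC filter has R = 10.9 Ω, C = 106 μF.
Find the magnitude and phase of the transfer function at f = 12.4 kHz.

Step 1 — Angular frequency: ω = 2π·1.24e+04 = 7.791e+04 rad/s.
Step 2 — Transfer function: H(jω) = 1/(1 + jωRC).
Step 3 — Denominator: 1 + jωRC = 1 + j·7.791e+04·10.9·0.000106 = 1 + j90.02.
Step 4 — H = 0.0001234 - j0.01111.
Step 5 — Magnitude: |H| = 0.01111 (-39.1 dB); phase: φ = -89.4°.

|H| = 0.01111 (-39.1 dB), φ = -89.4°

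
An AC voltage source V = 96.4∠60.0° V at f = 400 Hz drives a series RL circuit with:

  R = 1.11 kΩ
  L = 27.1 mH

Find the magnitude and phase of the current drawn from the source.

Step 1 — Angular frequency: ω = 2π·f = 2π·400 = 2513 rad/s.
Step 2 — Component impedances:
  R: Z = R = 1110 Ω
  L: Z = jωL = j·2513·0.0271 = 0 + j68.11 Ω
Step 3 — Series combination: Z_total = R + L = 1110 + j68.11 Ω = 1112∠3.5° Ω.
Step 4 — Source phasor: V = 96.4∠60.0° V = 48.2 + j83.48 V.
Step 5 — Ohm's law: I = V / Z_total = (48.2 + j83.48) / (1110 + j68.11) = 0.04786 + j0.07227 A.
Step 6 — Convert to polar: |I| = 0.08668 A, ∠I = 56.5°.

I = 0.08668∠56.5° A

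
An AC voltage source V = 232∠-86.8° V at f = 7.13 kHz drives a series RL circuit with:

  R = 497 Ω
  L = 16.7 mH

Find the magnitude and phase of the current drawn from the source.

Step 1 — Angular frequency: ω = 2π·f = 2π·7130 = 4.48e+04 rad/s.
Step 2 — Component impedances:
  R: Z = R = 497 Ω
  L: Z = jωL = j·4.48e+04·0.0167 = 0 + j748.1 Ω
Step 3 — Series combination: Z_total = R + L = 497 + j748.1 Ω = 898.2∠56.4° Ω.
Step 4 — Source phasor: V = 232∠-86.8° V = 12.95 - j231.6 V.
Step 5 — Ohm's law: I = V / Z_total = (12.95 - j231.6) / (497 + j748.1) = -0.2068 - j0.1547 A.
Step 6 — Convert to polar: |I| = 0.2583 A, ∠I = -143.2°.

I = 0.2583∠-143.2° A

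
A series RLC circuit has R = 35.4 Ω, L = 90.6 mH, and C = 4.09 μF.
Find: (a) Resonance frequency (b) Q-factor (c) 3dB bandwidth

Step 1 — Resonance: ω₀ = 1/√(LC) = 1/√(0.0906·4.09e-06) = 1643 rad/s.
Step 2 — f₀ = ω₀/(2π) = 261.5 Hz.
Step 3 — Series Q: Q = ω₀L/R = 1643·0.0906/35.4 = 4.204.
Step 4 — Bandwidth: Δω = ω₀/Q = 390.7 rad/s; BW = Δω/(2π) = 62.19 Hz.

(a) f₀ = 261.5 Hz  (b) Q = 4.204  (c) BW = 62.19 Hz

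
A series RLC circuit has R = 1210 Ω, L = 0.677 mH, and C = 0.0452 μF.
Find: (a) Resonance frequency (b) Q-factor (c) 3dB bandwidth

Step 1 — Resonance: ω₀ = 1/√(LC) = 1/√(0.000677·4.52e-08) = 1.808e+05 rad/s.
Step 2 — f₀ = ω₀/(2π) = 2.877e+04 Hz.
Step 3 — Series Q: Q = ω₀L/R = 1.808e+05·0.000677/1210 = 0.1011.
Step 4 — Bandwidth: Δω = ω₀/Q = 1.787e+06 rad/s; BW = Δω/(2π) = 2.845e+05 Hz.

(a) f₀ = 2.877e+04 Hz  (b) Q = 0.1011  (c) BW = 2.845e+05 Hz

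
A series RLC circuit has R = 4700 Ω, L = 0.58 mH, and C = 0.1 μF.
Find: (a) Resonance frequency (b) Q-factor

Step 1 — Resonance condition Im(Z)=0 gives ω₀ = 1/√(LC).
Step 2 — ω₀ = 1/√(0.00058·1e-07) = 1.313e+05 rad/s.
Step 3 — f₀ = ω₀/(2π) = 2.09e+04 Hz.
Step 4 — Series Q: Q = ω₀L/R = 1.313e+05·0.00058/4700 = 0.0162.

(a) f₀ = 2.09e+04 Hz  (b) Q = 0.0162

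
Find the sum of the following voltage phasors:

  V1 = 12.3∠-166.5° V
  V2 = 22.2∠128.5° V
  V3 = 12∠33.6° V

Step 1 — Convert each phasor to rectangular form:
  V1 = 12.3·(cos(-166.5°) + j·sin(-166.5°)) = -11.96 - j2.871 V
  V2 = 22.2·(cos(128.5°) + j·sin(128.5°)) = -13.82 + j17.37 V
  V3 = 12·(cos(33.6°) + j·sin(33.6°)) = 9.995 + j6.641 V
Step 2 — Sum components: V_total = -15.78 + j21.14 V.
Step 3 — Convert to polar: |V_total| = 26.39 V, ∠V_total = 126.7°.

V_total = 26.39∠126.7° V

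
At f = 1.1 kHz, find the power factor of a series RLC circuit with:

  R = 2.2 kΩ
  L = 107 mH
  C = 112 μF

Step 1 — Angular frequency: ω = 2π·f = 2π·1100 = 6912 rad/s.
Step 2 — Component impedances:
  R: Z = R = 2200 Ω
  L: Z = jωL = j·6912·0.107 = 0 + j739.5 Ω
  C: Z = 1/(jωC) = -j/(ω·C) = 0 - j1.292 Ω
Step 3 — Series combination: Z_total = R + L + C = 2200 + j738.2 Ω = 2321∠18.5° Ω.
Step 4 — Power factor: PF = cos(φ) = Re(Z)/|Z| = 2200/2320.6 = 0.948.
Step 5 — Type: Im(Z) = 738.2 ⇒ lagging (phase φ = 18.5°).

PF = 0.948 (lagging, φ = 18.5°)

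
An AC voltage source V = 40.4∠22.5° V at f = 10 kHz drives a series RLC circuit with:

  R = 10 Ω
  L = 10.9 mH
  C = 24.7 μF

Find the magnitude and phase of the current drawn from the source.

Step 1 — Angular frequency: ω = 2π·f = 2π·1e+04 = 6.283e+04 rad/s.
Step 2 — Component impedances:
  R: Z = R = 10 Ω
  L: Z = jωL = j·6.283e+04·0.0109 = 0 + j684.9 Ω
  C: Z = 1/(jωC) = -j/(ω·C) = 0 - j0.6444 Ω
Step 3 — Series combination: Z_total = R + L + C = 10 + j684.2 Ω = 684.3∠89.2° Ω.
Step 4 — Source phasor: V = 40.4∠22.5° V = 37.32 + j15.46 V.
Step 5 — Ohm's law: I = V / Z_total = (37.32 + j15.46) / (10 + j684.2) = 0.02339 - j0.05421 A.
Step 6 — Convert to polar: |I| = 0.05904 A, ∠I = -66.7°.

I = 0.05904∠-66.7° A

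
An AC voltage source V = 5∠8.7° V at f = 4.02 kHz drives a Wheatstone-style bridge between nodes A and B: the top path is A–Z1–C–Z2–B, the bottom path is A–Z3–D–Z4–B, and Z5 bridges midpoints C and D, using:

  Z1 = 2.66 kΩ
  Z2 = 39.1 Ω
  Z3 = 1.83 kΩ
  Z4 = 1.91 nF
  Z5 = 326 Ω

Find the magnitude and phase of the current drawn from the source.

Step 1 — Angular frequency: ω = 2π·f = 2π·4020 = 2.526e+04 rad/s.
Step 2 — Component impedances:
  Z1: Z = R = 2660 Ω
  Z2: Z = R = 39.1 Ω
  Z3: Z = R = 1830 Ω
  Z4: Z = 1/(jωC) = -j/(ω·C) = 0 - j2.073e+04 Ω
  Z5: Z = R = 326 Ω
Step 3 — Bridge requires nodal analysis (the Z5 bridge couples midpoints C and D, so the two paths cannot be reduced to a simple series/parallel combination). Setting node B to ground and injecting 1 A at node A, the 3-node admittance system at A, C, D solves to V_A = Z_AB = 1230 - j2.317 Ω = 1230∠-0.1° Ω.
Step 4 — Source phasor: V = 5∠8.7° V = 4.942 + j0.7563 V.
Step 5 — Ohm's law: I = V / Z_total = (4.942 + j0.7563) / (1230 - j2.317) = 0.004018 + j0.0006225 A.
Step 6 — Convert to polar: |I| = 0.004065 A, ∠I = 8.8°.

I = 0.004065∠8.8° A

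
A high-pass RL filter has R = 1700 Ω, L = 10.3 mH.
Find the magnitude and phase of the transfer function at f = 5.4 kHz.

Step 1 — Angular frequency: ω = 2π·5400 = 3.393e+04 rad/s.
Step 2 — Transfer function: H(jω) = jωL/(R + jωL).
Step 3 — Numerator jωL = j·349.5; denominator R + jωL = 1700 + j349.5.
Step 4 — H = 0.04055 + j0.1972.
Step 5 — Magnitude: |H| = 0.2014 (-13.9 dB); phase: φ = 78.4°.

|H| = 0.2014 (-13.9 dB), φ = 78.4°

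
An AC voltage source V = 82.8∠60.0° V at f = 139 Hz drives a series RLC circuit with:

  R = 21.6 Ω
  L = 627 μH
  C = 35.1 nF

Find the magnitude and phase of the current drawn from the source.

Step 1 — Angular frequency: ω = 2π·f = 2π·139 = 873.4 rad/s.
Step 2 — Component impedances:
  R: Z = R = 21.6 Ω
  L: Z = jωL = j·873.4·0.000627 = 0 + j0.5476 Ω
  C: Z = 1/(jωC) = -j/(ω·C) = 0 - j3.262e+04 Ω
Step 3 — Series combination: Z_total = R + L + C = 21.6 - j3.262e+04 Ω = 3.262e+04∠-90.0° Ω.
Step 4 — Source phasor: V = 82.8∠60.0° V = 41.4 + j71.71 V.
Step 5 — Ohm's law: I = V / Z_total = (41.4 + j71.71) / (21.6 - j3.262e+04) = -0.002197 + j0.001271 A.
Step 6 — Convert to polar: |I| = 0.002538 A, ∠I = 150.0°.

I = 0.002538∠150.0° A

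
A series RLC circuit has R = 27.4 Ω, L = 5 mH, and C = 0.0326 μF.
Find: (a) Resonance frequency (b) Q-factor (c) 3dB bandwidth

Step 1 — Resonance condition Im(Z)=0 gives ω₀ = 1/√(LC).
Step 2 — ω₀ = 1/√(0.005·3.26e-08) = 7.833e+04 rad/s.
Step 3 — f₀ = ω₀/(2π) = 1.247e+04 Hz.
Step 4 — Series Q: Q = ω₀L/R = 7.833e+04·0.005/27.4 = 14.29.
Step 5 — 3dB bandwidth: Δω = ω₀/Q = 5480 rad/s; BW = Δω/(2π) = 872.2 Hz.

(a) f₀ = 1.247e+04 Hz  (b) Q = 14.29  (c) BW = 872.2 Hz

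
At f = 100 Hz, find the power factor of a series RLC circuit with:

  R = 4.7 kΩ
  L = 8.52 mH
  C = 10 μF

Step 1 — Angular frequency: ω = 2π·f = 2π·100 = 628.3 rad/s.
Step 2 — Component impedances:
  R: Z = R = 4700 Ω
  L: Z = jωL = j·628.3·0.00852 = 0 + j5.353 Ω
  C: Z = 1/(jωC) = -j/(ω·C) = 0 - j159.2 Ω
Step 3 — Series combination: Z_total = R + L + C = 4700 - j153.8 Ω = 4703∠-1.9° Ω.
Step 4 — Power factor: PF = cos(φ) = Re(Z)/|Z| = 4700/4702.5 = 0.9995.
Step 5 — Type: Im(Z) = -153.8 ⇒ leading (phase φ = -1.9°).

PF = 0.9995 (leading, φ = -1.9°)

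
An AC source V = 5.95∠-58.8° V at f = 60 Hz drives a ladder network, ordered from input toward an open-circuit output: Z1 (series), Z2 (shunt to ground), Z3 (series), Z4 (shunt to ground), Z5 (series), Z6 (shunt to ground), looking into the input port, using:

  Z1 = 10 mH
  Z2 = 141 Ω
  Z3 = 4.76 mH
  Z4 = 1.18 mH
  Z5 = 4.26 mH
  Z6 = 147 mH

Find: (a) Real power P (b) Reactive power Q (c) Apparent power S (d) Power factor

Step 1 — Angular frequency: ω = 2π·f = 2π·60 = 377 rad/s.
Step 2 — Component impedances:
  Z1: Z = jωL = j·377·0.01 = 0 + j3.77 Ω
  Z2: Z = R = 141 Ω
  Z3: Z = jωL = j·377·0.00476 = 0 + j1.794 Ω
  Z4: Z = jωL = j·377·0.00118 = 0 + j0.4448 Ω
  Z5: Z = jωL = j·377·0.00426 = 0 + j1.606 Ω
  Z6: Z = jωL = j·377·0.147 = 0 + j55.42 Ω
Step 3 — Ladder network (open output): work backward from the far end, alternating series and parallel combinations. Z_in = 0.03545 + j6.005 Ω = 6.005∠89.7° Ω.
Step 4 — Source phasor: V = 5.95∠-58.8° V = 3.082 - j5.089 V.
Step 5 — Current: I = V / Z = -0.8444 - j0.5182 A = 0.9908∠-148.5° A.
Step 6 — Complex power: S = V·I* = 0.0348 + j5.895 VA.
Step 7 — Real power: P = Re(S) = 0.0348 W.
Step 8 — Reactive power: Q = Im(S) = 5.895 VAR.
Step 9 — Apparent power: |S| = 5.895 VA.
Step 10 — Power factor: PF = P/|S| = 0.005902 (lagging).

(a) P = 0.0348 W  (b) Q = 5.895 VAR  (c) S = 5.895 VA  (d) PF = 0.005902 (lagging)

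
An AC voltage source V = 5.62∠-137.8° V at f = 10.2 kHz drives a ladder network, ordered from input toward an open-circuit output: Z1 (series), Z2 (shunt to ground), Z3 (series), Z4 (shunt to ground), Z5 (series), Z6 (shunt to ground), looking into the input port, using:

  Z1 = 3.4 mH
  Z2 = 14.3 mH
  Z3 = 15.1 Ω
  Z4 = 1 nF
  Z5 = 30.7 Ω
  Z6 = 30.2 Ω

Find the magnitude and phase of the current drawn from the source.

Step 1 — Angular frequency: ω = 2π·f = 2π·1.02e+04 = 6.409e+04 rad/s.
Step 2 — Component impedances:
  Z1: Z = jωL = j·6.409e+04·0.0034 = 0 + j217.9 Ω
  Z2: Z = jωL = j·6.409e+04·0.0143 = 0 + j916.5 Ω
  Z3: Z = R = 15.1 Ω
  Z4: Z = 1/(jωC) = -j/(ω·C) = 0 - j1.56e+04 Ω
  Z5: Z = R = 30.7 Ω
  Z6: Z = R = 30.2 Ω
Step 3 — Ladder network (open output): work backward from the far end, alternating series and parallel combinations. Z_in = 75.52 + j223.9 Ω = 236.3∠71.4° Ω.
Step 4 — Source phasor: V = 5.62∠-137.8° V = -4.163 - j3.775 V.
Step 5 — Ohm's law: I = V / Z_total = (-4.163 - j3.775) / (75.52 + j223.9) = -0.02077 + j0.01159 A.
Step 6 — Convert to polar: |I| = 0.02378 A, ∠I = 150.8°.

I = 0.02378∠150.8° A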